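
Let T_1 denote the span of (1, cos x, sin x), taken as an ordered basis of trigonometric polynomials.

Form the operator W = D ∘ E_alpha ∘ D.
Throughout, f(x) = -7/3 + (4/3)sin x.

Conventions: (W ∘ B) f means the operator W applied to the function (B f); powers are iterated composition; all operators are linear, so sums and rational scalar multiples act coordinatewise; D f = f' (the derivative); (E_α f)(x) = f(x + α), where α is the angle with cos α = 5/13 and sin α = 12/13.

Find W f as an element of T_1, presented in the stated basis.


the result is g(x) = -(16/13)cos x - (20/39)sin x

D f = (4/3)cos x
E_alpha D f = (20/39)cos x - (16/13)sin x
D E_alpha D f = -(16/13)cos x - (20/39)sin x


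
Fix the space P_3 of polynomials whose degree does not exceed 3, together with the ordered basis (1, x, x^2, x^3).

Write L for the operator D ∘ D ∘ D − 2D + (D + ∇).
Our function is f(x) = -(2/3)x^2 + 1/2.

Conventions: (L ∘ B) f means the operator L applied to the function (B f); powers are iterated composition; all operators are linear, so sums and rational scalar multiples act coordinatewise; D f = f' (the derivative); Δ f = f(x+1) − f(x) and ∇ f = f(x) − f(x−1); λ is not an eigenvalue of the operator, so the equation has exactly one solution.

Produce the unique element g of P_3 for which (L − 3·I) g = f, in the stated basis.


write g with unknown coordinates in the stated basis and equate coefficients in (L − 3·I) g = f
solving from the highest basis element down gives g = (2/9)x^2 - 13/54
check: L g = -2/9
so L g − 3·g = -(2/3)x^2 + 1/2 = f ✓

g(x) = (2/9)x^2 - 13/54


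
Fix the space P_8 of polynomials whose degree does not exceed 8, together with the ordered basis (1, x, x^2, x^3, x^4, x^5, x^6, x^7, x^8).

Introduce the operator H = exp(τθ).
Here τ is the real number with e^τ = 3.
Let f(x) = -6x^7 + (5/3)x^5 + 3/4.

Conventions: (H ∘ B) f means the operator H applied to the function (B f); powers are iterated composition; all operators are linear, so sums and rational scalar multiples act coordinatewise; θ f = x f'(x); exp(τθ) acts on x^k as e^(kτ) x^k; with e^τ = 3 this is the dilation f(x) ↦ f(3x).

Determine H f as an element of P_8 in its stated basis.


the result is g(x) = -13122x^7 + 405x^5 + 3/4

exp(τθ) x^k = e^(kτ) x^k; with e^τ = 3 this sends x^k to 3^k x^k
x^5 ↦ 243 x^5
x^7 ↦ 2187 x^7
applying this coordinatewise to f: exp(τθ) f = -13122x^7 + 405x^5 + 3/4


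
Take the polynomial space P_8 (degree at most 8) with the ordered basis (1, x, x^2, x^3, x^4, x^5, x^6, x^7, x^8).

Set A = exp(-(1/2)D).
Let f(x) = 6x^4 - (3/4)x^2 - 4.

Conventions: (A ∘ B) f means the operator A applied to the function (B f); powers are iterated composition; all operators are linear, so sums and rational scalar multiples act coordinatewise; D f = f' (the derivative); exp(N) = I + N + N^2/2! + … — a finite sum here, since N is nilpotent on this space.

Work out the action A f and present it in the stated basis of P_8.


order-1 term: -12x^3 + (3/4)x
order-2 term: 9x^2 - 3/16
order-3 term: -3x
order-4 term: 3/8
the series for exp(-(1/2)D) f terminates at order 4
exp(-(1/2)D) f = 6x^4 - 12x^3 + (33/4)x^2 - (9/4)x - 61/16

the image equals g(x) = 6x^4 - 12x^3 + (33/4)x^2 - (9/4)x - 61/16


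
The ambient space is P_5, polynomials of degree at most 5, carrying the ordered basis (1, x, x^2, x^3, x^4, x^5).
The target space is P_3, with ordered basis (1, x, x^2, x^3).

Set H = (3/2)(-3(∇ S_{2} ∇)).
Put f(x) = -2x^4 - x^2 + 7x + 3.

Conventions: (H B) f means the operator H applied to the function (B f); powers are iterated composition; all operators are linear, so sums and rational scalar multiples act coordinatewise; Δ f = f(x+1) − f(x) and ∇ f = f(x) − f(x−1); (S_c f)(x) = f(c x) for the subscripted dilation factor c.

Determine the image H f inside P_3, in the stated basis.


the result is g(x) = 864x^2 - 1296x + 594

∇ f = -8x^3 + 12x^2 - 10x + 10
S_{2} ∇ f = -64x^3 + 48x^2 - 20x + 10
∇ S_{2} ∇ f = -192x^2 + 288x - 132
(-3(∇ S_{2} ∇)) f = 576x^2 - 864x + 396
((3/2)(-3(∇ S_{2} ∇))) f = 864x^2 - 1296x + 594


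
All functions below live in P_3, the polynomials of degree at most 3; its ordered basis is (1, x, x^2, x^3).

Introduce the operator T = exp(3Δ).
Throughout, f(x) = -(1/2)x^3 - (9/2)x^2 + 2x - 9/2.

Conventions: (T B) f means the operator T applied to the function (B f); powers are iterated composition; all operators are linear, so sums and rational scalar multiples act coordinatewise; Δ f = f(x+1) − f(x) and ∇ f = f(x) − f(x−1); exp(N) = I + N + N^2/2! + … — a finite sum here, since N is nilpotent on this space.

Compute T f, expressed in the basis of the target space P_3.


the result is g(x) = -(1/2)x^3 - 9x^2 - 43x - 81

order-1 term: -(9/2)x^2 - (63/2)x - 9
order-2 term: -(27/2)x - 54
order-3 term: -27/2
the series for exp(3Δ) f terminates at order 3
exp(3Δ) f = -(1/2)x^3 - 9x^2 - 43x - 81


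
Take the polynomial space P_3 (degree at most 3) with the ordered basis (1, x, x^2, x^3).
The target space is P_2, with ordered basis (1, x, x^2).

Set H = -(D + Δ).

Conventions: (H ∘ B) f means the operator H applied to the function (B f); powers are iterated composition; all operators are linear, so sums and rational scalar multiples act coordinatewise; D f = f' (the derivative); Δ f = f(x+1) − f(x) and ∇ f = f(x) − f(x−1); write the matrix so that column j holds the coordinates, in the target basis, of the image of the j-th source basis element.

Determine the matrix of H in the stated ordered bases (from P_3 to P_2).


image of 1: 0
image of x: -2
image of x^2: -4x - 1
image of x^3: -6x^2 - 3x - 1
each image's coordinates form column j of the matrix

the matrix is [[0, -2, -1, -1]; [0, 0, -4, -3]; [0, 0, 0, -6]] (rows listed top to bottom)


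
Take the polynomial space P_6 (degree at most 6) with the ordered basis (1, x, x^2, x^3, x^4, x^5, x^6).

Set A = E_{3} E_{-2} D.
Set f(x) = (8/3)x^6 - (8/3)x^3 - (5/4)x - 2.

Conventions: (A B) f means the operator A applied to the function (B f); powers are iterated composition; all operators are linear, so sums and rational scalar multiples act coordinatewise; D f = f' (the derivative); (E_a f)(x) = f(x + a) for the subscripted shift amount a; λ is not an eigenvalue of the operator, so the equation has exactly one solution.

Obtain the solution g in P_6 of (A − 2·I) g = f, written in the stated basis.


the result is g(x) = -(4/3)x^6 - 4x^5 - 30x^4 - (416/3)x^3 - 488x^2 - (9147/8)x - 21451/16

write g with unknown coordinates in the stated basis and equate coefficients in (A − 2·I) g = f
solving from the highest basis element down gives g = -(4/3)x^6 - 4x^5 - 30x^4 - (416/3)x^3 - 488x^2 - (9147/8)x - 21451/16
check: A g = -8x^5 - 60x^4 - 280x^3 - 976x^2 - 2288x - 21467/8
so A g − 2·g = (8/3)x^6 - (8/3)x^3 - (5/4)x - 2 = f ✓


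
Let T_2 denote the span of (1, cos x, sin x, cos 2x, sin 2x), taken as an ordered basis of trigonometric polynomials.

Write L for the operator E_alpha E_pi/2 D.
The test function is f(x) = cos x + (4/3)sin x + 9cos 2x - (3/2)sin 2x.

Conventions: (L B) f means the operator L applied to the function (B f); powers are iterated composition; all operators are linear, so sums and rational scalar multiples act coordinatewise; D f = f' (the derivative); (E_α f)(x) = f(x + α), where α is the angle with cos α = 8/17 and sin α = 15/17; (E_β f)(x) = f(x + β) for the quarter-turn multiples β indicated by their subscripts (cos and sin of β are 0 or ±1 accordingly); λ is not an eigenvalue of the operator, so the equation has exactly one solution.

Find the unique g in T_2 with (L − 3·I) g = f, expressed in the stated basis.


the image equals g(x) = -(39/218)cos x - (281/654)sin x - (3000/877)cos 2x + (6957/1754)sin 2x

write g with unknown coordinates in the stated basis and equate coefficients in (L − 3·I) g = f
solving from the highest basis element down gives g = -(39/218)cos x - (281/654)sin x - (3000/877)cos 2x + (6957/1754)sin 2x
check: L g = (101/218)cos x + (29/654)sin x - (1107/877)cos 2x + (9120/877)sin 2x
so L g − 3·g = cos x + (4/3)sin x + 9cos 2x - (3/2)sin 2x = f ✓


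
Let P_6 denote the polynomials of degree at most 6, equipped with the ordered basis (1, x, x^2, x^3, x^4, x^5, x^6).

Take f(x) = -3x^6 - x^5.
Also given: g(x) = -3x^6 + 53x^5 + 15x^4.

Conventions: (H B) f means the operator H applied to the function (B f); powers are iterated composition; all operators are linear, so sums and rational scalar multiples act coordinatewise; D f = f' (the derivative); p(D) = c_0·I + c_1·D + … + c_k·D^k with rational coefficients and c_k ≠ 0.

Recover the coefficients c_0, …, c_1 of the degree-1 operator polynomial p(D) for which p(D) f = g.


D^0 f = -3x^6 - x^5
D^1 f = -18x^5 - 5x^4
matching coefficients of g against c_0 f + c_1 Df + … from the top degree down determines the c_i
solution: c_0 = 1, c_1 = -3

c_0 = 1, c_1 = -3


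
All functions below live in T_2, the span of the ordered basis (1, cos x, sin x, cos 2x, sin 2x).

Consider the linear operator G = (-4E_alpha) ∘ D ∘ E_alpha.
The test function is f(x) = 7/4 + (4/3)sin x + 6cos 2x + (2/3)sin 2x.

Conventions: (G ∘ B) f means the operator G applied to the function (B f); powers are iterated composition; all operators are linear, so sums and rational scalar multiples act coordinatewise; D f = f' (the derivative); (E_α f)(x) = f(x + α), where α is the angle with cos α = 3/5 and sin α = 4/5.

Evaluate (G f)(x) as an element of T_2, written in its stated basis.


E_alpha f = 7/4 + (16/15)cos x + (4/5)sin x - (26/25)cos 2x - (446/75)sin 2x
D E_alpha f = (4/5)cos x - (16/15)sin x - (892/75)cos 2x + (52/25)sin 2x
E_alpha D E_alpha f = -(28/75)cos x - (32/25)sin x + (9988/1875)cos 2x + (6772/625)sin 2x
(-4E_alpha) D E_alpha f = (112/75)cos x + (128/25)sin x - (39952/1875)cos 2x - (27088/625)sin 2x

the result is g(x) = (112/75)cos x + (128/25)sin x - (39952/1875)cos 2x - (27088/625)sin 2x


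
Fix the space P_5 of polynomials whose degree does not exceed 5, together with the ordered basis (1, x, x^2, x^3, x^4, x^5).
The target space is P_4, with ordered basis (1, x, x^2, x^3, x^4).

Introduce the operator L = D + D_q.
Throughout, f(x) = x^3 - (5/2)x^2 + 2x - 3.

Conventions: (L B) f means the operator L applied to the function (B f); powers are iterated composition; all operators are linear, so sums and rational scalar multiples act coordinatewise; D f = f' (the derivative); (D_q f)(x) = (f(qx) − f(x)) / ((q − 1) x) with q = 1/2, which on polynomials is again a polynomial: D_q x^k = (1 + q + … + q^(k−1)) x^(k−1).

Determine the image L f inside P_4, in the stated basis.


g(x) = (19/4)x^2 - (35/4)x + 4

D f = 3x^2 - 5x + 2
D_q f = (7/4)x^2 - (15/4)x + 2
(D + D_q) f = (19/4)x^2 - (35/4)x + 4


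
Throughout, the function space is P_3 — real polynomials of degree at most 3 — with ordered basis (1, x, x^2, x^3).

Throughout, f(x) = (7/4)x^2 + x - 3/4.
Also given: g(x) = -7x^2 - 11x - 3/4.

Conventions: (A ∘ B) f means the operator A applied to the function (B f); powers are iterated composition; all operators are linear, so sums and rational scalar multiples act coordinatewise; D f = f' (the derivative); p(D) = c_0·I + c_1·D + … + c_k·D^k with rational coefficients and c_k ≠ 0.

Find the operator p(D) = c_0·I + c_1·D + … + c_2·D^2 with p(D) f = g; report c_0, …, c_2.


D^0 f = (7/4)x^2 + x - 3/4
D^1 f = (7/2)x + 1
D^2 f = 7/2
matching coefficients of g against c_0 f + c_1 Df + … from the top degree down determines the c_i
solution: c_0 = -4, c_1 = -2, c_2 = -1/2

p(D) = -4·I − 2·D − (1/2)·D^2, i.e. c_0 = -4, c_1 = -2, c_2 = -1/2


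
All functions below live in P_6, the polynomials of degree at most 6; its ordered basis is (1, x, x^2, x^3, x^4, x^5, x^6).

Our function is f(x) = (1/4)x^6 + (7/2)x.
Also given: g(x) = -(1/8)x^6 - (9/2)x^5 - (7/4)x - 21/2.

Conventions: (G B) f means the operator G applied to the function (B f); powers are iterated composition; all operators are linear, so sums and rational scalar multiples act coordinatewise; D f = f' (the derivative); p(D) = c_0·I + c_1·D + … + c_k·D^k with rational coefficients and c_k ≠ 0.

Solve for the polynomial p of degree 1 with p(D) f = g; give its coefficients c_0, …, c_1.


p(D) = -(1/2)·I − 3·D, i.e. c_0 = -1/2, c_1 = -3

D^0 f = (1/4)x^6 + (7/2)x
D^1 f = (3/2)x^5 + 7/2
matching coefficients of g against c_0 f + c_1 Df + … from the top degree down determines the c_i
solution: c_0 = -1/2, c_1 = -3


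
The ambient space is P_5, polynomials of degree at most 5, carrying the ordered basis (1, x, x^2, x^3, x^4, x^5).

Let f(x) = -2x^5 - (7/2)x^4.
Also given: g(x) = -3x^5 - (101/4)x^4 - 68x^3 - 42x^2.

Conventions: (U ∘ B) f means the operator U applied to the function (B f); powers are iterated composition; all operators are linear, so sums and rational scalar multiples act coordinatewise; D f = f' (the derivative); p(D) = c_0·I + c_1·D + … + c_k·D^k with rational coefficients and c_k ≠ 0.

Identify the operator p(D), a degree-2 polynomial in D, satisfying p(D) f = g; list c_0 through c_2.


p(D) = (3/2)·I + 2·D + D^2, i.e. c_0 = 3/2, c_1 = 2, c_2 = 1

D^0 f = -2x^5 - (7/2)x^4
D^1 f = -10x^4 - 14x^3
D^2 f = -40x^3 - 42x^2
matching coefficients of g against c_0 f + c_1 Df + … from the top degree down determines the c_i
solution: c_0 = 3/2, c_1 = 2, c_2 = 1


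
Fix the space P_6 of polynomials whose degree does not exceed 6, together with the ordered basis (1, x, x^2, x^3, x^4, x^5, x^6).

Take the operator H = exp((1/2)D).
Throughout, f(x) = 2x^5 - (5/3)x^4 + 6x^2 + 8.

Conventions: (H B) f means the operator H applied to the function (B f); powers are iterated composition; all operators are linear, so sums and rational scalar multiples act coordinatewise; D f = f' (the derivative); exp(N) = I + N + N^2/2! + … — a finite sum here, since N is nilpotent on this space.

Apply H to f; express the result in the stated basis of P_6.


g(x) = 2x^5 + (10/3)x^4 + (5/3)x^3 + 6x^2 + (139/24)x + 227/24

order-1 term: 5x^4 - (10/3)x^3 + 6x
order-2 term: 5x^3 - (5/2)x^2 + 3/2
order-3 term: (5/2)x^2 - (5/6)x
order-4 term: (5/8)x - 5/48
order-5 term: 1/16
the series for exp((1/2)D) f terminates at order 5
exp((1/2)D) f = 2x^5 + (10/3)x^4 + (5/3)x^3 + 6x^2 + (139/24)x + 227/24


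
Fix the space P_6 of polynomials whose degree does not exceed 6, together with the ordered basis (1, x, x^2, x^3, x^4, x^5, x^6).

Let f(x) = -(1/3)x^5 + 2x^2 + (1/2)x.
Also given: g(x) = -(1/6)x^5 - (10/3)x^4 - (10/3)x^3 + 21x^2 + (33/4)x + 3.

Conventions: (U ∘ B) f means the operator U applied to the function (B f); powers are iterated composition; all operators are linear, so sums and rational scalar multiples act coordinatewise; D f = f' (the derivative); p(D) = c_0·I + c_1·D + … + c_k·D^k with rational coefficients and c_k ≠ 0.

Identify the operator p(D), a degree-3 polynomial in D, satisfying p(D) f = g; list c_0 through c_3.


D^0 f = -(1/3)x^5 + 2x^2 + (1/2)x
D^1 f = -(5/3)x^4 + 4x + 1/2
D^2 f = -(20/3)x^3 + 4
D^3 f = -20x^2
matching coefficients of g against c_0 f + c_1 Df + … from the top degree down determines the c_i
solution: c_0 = 1/2, c_1 = 2, c_2 = 1/2, c_3 = -1

c_0 = 1/2, c_1 = 2, c_2 = 1/2, c_3 = -1


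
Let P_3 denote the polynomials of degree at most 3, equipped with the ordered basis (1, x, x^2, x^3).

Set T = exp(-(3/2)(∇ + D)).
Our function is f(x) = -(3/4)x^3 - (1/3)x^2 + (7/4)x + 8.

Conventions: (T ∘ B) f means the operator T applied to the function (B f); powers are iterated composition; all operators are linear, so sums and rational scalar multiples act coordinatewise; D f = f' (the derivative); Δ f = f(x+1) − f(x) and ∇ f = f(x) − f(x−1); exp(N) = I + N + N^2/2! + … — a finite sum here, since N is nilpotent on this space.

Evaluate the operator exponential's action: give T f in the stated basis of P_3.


the image equals g(x) = -(3/4)x^3 + (77/12)x^2 - (159/8)x + 123/4

order-1 term: (27/4)x^2 - (11/8)x - 37/8
order-2 term: -(81/4)x + 57/8
order-3 term: 81/4
the series for exp(-(3/2)(∇ + D)) f terminates at order 3
exp(-(3/2)(∇ + D)) f = -(3/4)x^3 + (77/12)x^2 - (159/8)x + 123/4


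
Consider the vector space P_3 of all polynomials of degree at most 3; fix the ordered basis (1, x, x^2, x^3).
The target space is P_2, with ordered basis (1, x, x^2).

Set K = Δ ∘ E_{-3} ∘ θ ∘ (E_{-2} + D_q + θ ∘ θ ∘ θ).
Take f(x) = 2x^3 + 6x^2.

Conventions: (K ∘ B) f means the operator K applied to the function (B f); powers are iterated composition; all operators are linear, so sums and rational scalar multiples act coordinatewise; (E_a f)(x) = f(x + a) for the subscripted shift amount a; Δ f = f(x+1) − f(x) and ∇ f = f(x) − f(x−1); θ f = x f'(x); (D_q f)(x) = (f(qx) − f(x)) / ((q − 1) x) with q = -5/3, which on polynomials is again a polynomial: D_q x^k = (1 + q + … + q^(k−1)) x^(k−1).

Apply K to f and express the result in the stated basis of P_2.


g(x) = 504x^2 - (21016/9)x + 24532/9

E_{-2} f = 2x^3 - 6x^2 + 8
D_q f = (38/9)x^2 - 4x
θ f = 6x^3 + 12x^2
θ θ f = 18x^3 + 24x^2
θ θ θ f = 54x^3 + 48x^2
(E_{-2} + D_q + θ ∘ θ ∘ θ) f = 56x^3 + (416/9)x^2 - 4x + 8
θ (E_{-2} + D_q + θ ∘ θ ∘ θ) f = 168x^3 + (832/9)x^2 - 4x
E_{-3} θ (E_{-2} + D_q + θ ∘ θ ∘ θ) f = 168x^3 - (12776/9)x^2 + (11932/3)x - 3692
Δ E_{-3} θ (E_{-2} + D_q + θ ∘ θ ∘ θ) f = 504x^2 - (21016/9)x + 24532/9


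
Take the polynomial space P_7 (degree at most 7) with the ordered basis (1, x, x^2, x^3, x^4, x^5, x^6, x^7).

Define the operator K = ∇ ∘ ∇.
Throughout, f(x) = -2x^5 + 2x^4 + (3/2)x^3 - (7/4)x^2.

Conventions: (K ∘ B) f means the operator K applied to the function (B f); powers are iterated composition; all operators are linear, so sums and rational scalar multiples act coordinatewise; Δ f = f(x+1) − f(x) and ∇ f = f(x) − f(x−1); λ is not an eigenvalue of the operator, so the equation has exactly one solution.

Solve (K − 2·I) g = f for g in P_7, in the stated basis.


write g with unknown coordinates in the stated basis and equate coefficients in (K − 2·I) g = f
solving from the highest basis element down gives g = x^5 - x^4 + (37/4)x^3 - (281/8)x^2 + (299/4)x - 679/8
check: K g = 20x^3 - 72x^2 + (299/2)x - 679/4
so K g − 2·g = -2x^5 + 2x^4 + (3/2)x^3 - (7/4)x^2 = f ✓

the result is g(x) = x^5 - x^4 + (37/4)x^3 - (281/8)x^2 + (299/4)x - 679/8


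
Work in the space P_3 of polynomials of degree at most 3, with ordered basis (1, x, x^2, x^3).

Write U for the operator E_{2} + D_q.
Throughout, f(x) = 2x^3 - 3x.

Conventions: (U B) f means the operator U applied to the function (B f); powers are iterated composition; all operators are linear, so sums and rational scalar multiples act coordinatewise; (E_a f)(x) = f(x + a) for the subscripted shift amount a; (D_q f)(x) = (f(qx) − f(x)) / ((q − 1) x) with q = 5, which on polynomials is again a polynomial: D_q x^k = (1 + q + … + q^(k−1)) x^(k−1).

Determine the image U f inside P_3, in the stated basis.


E_{2} f = 2x^3 + 12x^2 + 21x + 10
D_q f = 62x^2 - 3
(E_{2} + D_q) f = 2x^3 + 74x^2 + 21x + 7

the result is g(x) = 2x^3 + 74x^2 + 21x + 7


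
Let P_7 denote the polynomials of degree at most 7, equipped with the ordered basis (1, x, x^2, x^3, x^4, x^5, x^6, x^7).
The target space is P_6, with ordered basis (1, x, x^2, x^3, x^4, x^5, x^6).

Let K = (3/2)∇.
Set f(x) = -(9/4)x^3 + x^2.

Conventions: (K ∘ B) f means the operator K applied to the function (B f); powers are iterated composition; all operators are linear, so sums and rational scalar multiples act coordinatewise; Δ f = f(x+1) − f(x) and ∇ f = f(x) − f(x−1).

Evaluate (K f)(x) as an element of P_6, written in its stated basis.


the image equals g(x) = -(81/8)x^2 + (105/8)x - 39/8

∇ f = -(27/4)x^2 + (35/4)x - 13/4
((3/2)∇) f = -(81/8)x^2 + (105/8)x - 39/8


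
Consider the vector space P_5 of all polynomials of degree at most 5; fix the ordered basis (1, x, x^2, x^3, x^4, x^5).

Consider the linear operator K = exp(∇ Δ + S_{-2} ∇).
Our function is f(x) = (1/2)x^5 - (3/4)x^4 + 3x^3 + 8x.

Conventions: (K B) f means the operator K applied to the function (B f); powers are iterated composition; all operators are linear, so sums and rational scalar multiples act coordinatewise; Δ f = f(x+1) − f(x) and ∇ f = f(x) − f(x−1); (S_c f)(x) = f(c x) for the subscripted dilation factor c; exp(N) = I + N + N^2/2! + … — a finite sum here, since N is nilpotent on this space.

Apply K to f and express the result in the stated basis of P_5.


order-1 term: 40x^4 + 74x^3 + 65x^2 + 52x + 43/4
order-2 term: -640x^3 + 204x^2 + 154x + 231/2
order-3 term: -2560x^2 - 2832x - 94
order-4 term: 2560x - 1348
order-5 term: 512
the series for exp(∇ Δ + S_{-2} ∇) f terminates at order 5
exp(∇ Δ + S_{-2} ∇) f = (1/2)x^5 + (157/4)x^4 - 563x^3 - 2291x^2 - 58x - 3215/4

the result is g(x) = (1/2)x^5 + (157/4)x^4 - 563x^3 - 2291x^2 - 58x - 3215/4


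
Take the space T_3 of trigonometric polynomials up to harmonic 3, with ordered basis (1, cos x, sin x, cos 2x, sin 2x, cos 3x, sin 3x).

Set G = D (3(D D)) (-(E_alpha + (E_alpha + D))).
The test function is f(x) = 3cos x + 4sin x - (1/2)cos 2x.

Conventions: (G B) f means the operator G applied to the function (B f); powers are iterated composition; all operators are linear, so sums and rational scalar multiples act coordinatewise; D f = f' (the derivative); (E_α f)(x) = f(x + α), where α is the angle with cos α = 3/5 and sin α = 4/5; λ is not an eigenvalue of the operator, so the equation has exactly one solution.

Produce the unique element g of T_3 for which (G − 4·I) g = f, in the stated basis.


write g with unknown coordinates in the stated basis and equate coefficients in (G − 4·I) g = f
solving from the highest basis element down gives g = -(249/761)cos x - (182/761)sin x + (613/122504)cos 2x + (21/30626)sin 2x
check: G g = (1287/761)cos x + (2316/761)sin x - (7350/15313)cos 2x + (42/15313)sin 2x
so G g − 4·g = 3cos x + 4sin x - (1/2)cos 2x = f ✓

the result is g(x) = -(249/761)cos x - (182/761)sin x + (613/122504)cos 2x + (21/30626)sin 2x


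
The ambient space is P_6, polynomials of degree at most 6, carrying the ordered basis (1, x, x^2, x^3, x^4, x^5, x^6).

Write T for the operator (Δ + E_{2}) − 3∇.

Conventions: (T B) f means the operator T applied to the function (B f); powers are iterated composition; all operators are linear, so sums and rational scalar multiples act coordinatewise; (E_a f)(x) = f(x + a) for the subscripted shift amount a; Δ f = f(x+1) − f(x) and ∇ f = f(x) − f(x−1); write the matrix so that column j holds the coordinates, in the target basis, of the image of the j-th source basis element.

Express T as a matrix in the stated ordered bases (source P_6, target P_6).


image of 1: 1
image of x: x
image of x^2: x^2 + 8
image of x^3: x^3 + 24x + 6
image of x^4: x^4 + 48x^2 + 24x + 20
image of x^5: x^5 + 80x^3 + 60x^2 + 100x + 30
image of x^6: x^6 + 120x^4 + 120x^3 + 300x^2 + 180x + 68
each image's coordinates form column j of the matrix

the matrix is [[1, 0, 8, 6, 20, 30, 68]; [0, 1, 0, 24, 24, 100, 180]; [0, 0, 1, 0, 48, 60, 300]; [0, 0, 0, 1, 0, 80, 120]; [0, 0, 0, 0, 1, 0, 120]; [0, 0, 0, 0, 0, 1, 0]; [0, 0, 0, 0, 0, 0, 1]] (rows listed top to bottom)


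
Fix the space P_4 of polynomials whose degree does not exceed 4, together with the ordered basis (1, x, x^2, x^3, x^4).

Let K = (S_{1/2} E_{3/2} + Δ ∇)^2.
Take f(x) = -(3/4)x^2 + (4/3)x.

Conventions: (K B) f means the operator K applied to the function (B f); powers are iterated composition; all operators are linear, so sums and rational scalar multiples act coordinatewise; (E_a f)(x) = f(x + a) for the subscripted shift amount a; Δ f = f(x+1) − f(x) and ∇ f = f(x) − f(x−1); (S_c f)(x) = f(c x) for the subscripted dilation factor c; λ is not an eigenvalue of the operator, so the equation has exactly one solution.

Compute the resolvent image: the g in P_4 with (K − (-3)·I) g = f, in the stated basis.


the result is g(x) = -(12/49)x^2 + (946/1911)x + 1881/10192

write g with unknown coordinates in the stated basis and equate coefficients in (K − (-3)·I) g = f
solving from the highest basis element down gives g = -(12/49)x^2 + (946/1911)x + 1881/10192
check: K g = -(3/196)x^2 - (290/1911)x - 5643/10192
so K g − (-3)·g = -(3/4)x^2 + (4/3)x = f ✓


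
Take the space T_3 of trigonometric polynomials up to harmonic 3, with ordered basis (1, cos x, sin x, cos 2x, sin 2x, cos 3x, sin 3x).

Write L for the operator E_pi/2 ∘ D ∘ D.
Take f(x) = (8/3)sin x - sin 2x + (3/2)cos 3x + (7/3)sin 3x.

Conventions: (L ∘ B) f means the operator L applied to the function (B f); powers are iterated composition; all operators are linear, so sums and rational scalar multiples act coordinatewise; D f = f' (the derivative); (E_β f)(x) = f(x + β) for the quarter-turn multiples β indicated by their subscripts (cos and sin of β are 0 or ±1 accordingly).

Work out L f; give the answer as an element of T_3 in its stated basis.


the result is g(x) = -(8/3)cos x - 4sin 2x + 21cos 3x - (27/2)sin 3x

D f = (8/3)cos x - 2cos 2x + 7cos 3x - (9/2)sin 3x
D D f = -(8/3)sin x + 4sin 2x - (27/2)cos 3x - 21sin 3x
E_pi/2 (D ∘ D) f = -(8/3)cos x - 4sin 2x + 21cos 3x - (27/2)sin 3x


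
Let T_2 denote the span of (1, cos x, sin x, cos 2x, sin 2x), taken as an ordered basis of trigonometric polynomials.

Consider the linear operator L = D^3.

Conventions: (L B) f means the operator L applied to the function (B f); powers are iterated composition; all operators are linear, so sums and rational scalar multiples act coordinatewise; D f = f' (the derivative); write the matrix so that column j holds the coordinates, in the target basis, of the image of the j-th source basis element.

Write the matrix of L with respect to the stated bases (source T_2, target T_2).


image of 1: 0
image of cos x: sin x
image of sin x: -cos x
image of cos 2x: 8sin 2x
image of sin 2x: -8cos 2x
each image's coordinates form column j of the matrix

the matrix is [[0, 0, 0, 0, 0]; [0, 0, -1, 0, 0]; [0, 1, 0, 0, 0]; [0, 0, 0, 0, -8]; [0, 0, 0, 8, 0]] (rows listed top to bottom)


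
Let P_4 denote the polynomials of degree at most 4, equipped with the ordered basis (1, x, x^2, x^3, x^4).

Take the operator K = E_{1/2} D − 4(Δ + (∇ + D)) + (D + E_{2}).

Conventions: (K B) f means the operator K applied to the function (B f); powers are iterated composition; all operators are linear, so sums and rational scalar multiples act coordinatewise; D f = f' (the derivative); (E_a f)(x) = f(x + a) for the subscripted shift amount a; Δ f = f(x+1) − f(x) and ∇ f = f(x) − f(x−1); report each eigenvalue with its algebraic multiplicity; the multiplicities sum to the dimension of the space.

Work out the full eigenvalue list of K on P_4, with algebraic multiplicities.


λ = 1 (multiplicity 5)

image of 1: 1
image of x: x - 8
image of x^2: x^2 - 16x + 5
image of x^3: x^3 - 24x^2 + 15x + 3/4
image of x^4: x^4 - 32x^3 + 30x^2 + 3x + 33/2
the matrix is upper triangular; its diagonal is (1, 1, 1, 1, 1)
for a triangular matrix the eigenvalues are the diagonal entries, with algebraic multiplicity their repetition count


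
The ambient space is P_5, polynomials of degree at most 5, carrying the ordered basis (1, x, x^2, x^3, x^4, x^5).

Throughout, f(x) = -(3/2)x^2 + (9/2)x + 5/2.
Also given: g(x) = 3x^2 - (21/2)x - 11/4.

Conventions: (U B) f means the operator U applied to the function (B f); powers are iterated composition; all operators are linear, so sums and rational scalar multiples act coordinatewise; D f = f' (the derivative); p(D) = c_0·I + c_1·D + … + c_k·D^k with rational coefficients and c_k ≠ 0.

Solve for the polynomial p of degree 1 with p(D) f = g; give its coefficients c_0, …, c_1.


D^0 f = -(3/2)x^2 + (9/2)x + 5/2
D^1 f = -3x + 9/2
matching coefficients of g against c_0 f + c_1 Df + … from the top degree down determines the c_i
solution: c_0 = -2, c_1 = 1/2

p(D) = -2·I + (1/2)·D, i.e. c_0 = -2, c_1 = 1/2


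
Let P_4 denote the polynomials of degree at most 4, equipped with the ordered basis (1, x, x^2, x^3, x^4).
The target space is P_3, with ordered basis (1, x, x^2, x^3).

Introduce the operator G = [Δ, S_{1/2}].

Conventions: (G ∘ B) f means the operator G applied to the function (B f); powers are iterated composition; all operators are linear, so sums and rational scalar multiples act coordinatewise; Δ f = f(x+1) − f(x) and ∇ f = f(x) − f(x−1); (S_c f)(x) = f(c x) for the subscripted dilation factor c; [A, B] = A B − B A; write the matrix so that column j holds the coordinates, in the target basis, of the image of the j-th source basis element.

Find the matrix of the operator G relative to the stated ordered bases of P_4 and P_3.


the matrix is [[0, -1/2, -3/4, -7/8, -15/16]; [0, 0, -1/2, -9/8, -7/4]; [0, 0, 0, -3/8, -9/8]; [0, 0, 0, 0, -1/4]] (rows listed top to bottom)

image of 1: 0
image of x: -1/2
image of x^2: -(1/2)x - 3/4
image of x^3: -(3/8)x^2 - (9/8)x - 7/8
image of x^4: -(1/4)x^3 - (9/8)x^2 - (7/4)x - 15/16
each image's coordinates form column j of the matrix


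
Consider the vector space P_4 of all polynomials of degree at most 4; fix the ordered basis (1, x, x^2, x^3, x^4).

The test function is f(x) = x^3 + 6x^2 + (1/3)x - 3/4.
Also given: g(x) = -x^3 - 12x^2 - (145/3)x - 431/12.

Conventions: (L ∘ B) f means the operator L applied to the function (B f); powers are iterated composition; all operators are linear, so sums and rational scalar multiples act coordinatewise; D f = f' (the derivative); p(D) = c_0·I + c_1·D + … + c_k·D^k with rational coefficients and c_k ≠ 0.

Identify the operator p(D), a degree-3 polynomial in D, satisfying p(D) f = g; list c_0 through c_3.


D^0 f = x^3 + 6x^2 + (1/3)x - 3/4
D^1 f = 3x^2 + 12x + 1/3
D^2 f = 6x + 12
D^3 f = 6
matching coefficients of g against c_0 f + c_1 Df + … from the top degree down determines the c_i
solution: c_0 = -1, c_1 = -2, c_2 = -4, c_3 = 2

p(D) = -I − 2·D − 4·D^2 + 2·D^3, i.e. c_0 = -1, c_1 = -2, c_2 = -4, c_3 = 2


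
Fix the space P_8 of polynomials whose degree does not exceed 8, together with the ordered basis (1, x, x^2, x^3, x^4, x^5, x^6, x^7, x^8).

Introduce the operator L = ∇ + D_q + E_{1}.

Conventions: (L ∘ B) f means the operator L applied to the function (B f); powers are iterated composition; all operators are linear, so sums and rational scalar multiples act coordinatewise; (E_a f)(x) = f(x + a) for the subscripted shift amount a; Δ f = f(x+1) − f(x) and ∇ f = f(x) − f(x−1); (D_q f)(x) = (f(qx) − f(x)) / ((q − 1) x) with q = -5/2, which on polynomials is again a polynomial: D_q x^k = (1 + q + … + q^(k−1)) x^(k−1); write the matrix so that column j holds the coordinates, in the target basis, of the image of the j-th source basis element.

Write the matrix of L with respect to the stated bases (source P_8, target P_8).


the matrix is [[1, 3, 0, 2, 0, 2, 0, 2, 0]; [0, 1, 5/2, 0, 8, 0, 12, 0, 16]; [0, 0, 1, 43/4, 0, 20, 0, 42, 0]; [0, 0, 0, 1, -23/8, 0, 40, 0, 112]; [0, 0, 0, 0, 1, 611/16, 0, 70, 0]; [0, 0, 0, 0, 0, 1, -1839/32, 0, 112]; [0, 0, 0, 0, 0, 0, 1, 12075/64, 0]; [0, 0, 0, 0, 0, 0, 0, 1, -53719/128]; [0, 0, 0, 0, 0, 0, 0, 0, 1]] (rows listed top to bottom)

image of 1: 1
image of x: x + 3
image of x^2: x^2 + (5/2)x
image of x^3: x^3 + (43/4)x^2 + 2
image of x^4: x^4 - (23/8)x^3 + 8x
image of x^5: x^5 + (611/16)x^4 + 20x^2 + 2
image of x^6: x^6 - (1839/32)x^5 + 40x^3 + 12x
image of x^7: x^7 + (12075/64)x^6 + 70x^4 + 42x^2 + 2
image of x^8: x^8 - (53719/128)x^7 + 112x^5 + 112x^3 + 16x
each image's coordinates form column j of the matrix


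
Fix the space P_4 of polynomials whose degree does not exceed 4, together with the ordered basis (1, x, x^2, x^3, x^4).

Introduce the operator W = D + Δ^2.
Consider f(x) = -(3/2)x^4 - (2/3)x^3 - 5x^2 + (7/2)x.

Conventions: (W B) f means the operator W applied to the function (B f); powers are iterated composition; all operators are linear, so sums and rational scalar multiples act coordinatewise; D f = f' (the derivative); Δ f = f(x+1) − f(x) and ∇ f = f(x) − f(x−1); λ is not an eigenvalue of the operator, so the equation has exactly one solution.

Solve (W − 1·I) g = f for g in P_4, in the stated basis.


write g with unknown coordinates in the stated basis and equate coefficients in (W − 1·I) g = f
solving from the highest basis element down gives g = (3/2)x^4 + (20/3)x^3 + 43x^2 + (317/2)x + 611/2
check: W g = 6x^3 + 38x^2 + 162x + 611/2
so W g − 1·g = -(3/2)x^4 - (2/3)x^3 - 5x^2 + (7/2)x = f ✓

the result is g(x) = (3/2)x^4 + (20/3)x^3 + 43x^2 + (317/2)x + 611/2


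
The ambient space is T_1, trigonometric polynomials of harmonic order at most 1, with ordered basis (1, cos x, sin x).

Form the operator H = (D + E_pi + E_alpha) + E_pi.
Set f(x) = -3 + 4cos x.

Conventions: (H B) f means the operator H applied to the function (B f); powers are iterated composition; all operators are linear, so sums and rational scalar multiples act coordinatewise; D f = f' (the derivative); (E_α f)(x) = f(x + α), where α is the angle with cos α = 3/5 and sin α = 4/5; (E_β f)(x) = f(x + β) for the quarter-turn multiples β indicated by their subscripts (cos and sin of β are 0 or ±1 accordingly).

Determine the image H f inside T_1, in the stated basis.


D f = -4sin x
E_pi f = -3 - 4cos x
E_alpha f = -3 + (12/5)cos x - (16/5)sin x
(D + E_pi + E_alpha) f = -6 - (8/5)cos x - (36/5)sin x
E_pi f = -3 - 4cos x
((D + E_pi + E_alpha) + E_pi) f = -9 - (28/5)cos x - (36/5)sin x

the result is g(x) = -9 - (28/5)cos x - (36/5)sin x


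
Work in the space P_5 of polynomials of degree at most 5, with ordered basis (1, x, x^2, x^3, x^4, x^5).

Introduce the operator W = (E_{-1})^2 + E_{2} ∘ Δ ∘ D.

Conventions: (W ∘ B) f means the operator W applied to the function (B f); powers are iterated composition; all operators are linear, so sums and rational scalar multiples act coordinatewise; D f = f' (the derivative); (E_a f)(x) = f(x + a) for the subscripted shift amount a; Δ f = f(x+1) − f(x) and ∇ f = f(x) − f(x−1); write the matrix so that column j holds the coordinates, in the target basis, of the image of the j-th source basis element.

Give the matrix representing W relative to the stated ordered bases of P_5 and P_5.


image of 1: 1
image of x: x - 2
image of x^2: x^2 - 4x + 6
image of x^3: x^3 - 6x^2 + 18x + 7
image of x^4: x^4 - 8x^3 + 36x^2 + 28x + 92
image of x^5: x^5 - 10x^4 + 60x^3 + 70x^2 + 460x + 293
each image's coordinates form column j of the matrix

the matrix is [[1, -2, 6, 7, 92, 293]; [0, 1, -4, 18, 28, 460]; [0, 0, 1, -6, 36, 70]; [0, 0, 0, 1, -8, 60]; [0, 0, 0, 0, 1, -10]; [0, 0, 0, 0, 0, 1]] (rows listed top to bottom)


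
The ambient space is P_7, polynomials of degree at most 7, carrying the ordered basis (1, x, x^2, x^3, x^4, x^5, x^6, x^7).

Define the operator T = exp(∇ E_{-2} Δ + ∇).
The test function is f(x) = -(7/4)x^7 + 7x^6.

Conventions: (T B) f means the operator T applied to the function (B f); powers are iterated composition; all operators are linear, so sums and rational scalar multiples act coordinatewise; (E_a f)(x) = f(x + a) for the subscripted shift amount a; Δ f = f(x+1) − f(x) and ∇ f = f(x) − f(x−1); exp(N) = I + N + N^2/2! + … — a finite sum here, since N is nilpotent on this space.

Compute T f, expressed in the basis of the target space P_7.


the result is g(x) = -(7/4)x^7 - (21/4)x^6 - (63/2)x^5 + (2555/4)x^4 - (7595/4)x^3 + 6279x^2 - (90251/4)x + 126049/4

order-1 term: -(49/4)x^6 + (21/4)x^5 + (3115/4)x^4 - (18165/4)x^3 + (46893/4)x^2 - (59521/4)x + 30345/4
order-2 term: -(147/4)x^5 - (315/4)x^4 + (11725/4)x^3 - (37065/4)x^2 - (19999/4)x + 153307/4
order-3 term: -(245/4)x^4 - (455/2)x^3 + (16485/4)x^2 - (10185/2)x - 58387/4
order-4 term: -(245/4)x^3 - (525/2)x^2 + (10255/4)x - 735/2
order-5 term: -(147/4)x^2 - (567/4)x + 595
order-6 term: -(49/4)x - 119/4
order-7 term: -7/4
the series for exp(∇ E_{-2} Δ + ∇) f terminates at order 7
exp(∇ E_{-2} Δ + ∇) f = -(7/4)x^7 - (21/4)x^6 - (63/2)x^5 + (2555/4)x^4 - (7595/4)x^3 + 6279x^2 - (90251/4)x + 126049/4


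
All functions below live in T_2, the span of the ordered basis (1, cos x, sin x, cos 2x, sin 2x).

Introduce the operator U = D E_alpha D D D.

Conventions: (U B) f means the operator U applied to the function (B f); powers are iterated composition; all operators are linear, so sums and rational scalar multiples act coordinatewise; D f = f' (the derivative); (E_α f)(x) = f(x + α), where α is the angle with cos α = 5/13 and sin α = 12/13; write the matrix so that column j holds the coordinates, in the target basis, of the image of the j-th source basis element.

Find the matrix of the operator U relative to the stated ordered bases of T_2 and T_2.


the matrix is [[0, 0, 0, 0, 0]; [0, 5/13, 12/13, 0, 0]; [0, -12/13, 5/13, 0, 0]; [0, 0, 0, -1904/169, 1920/169]; [0, 0, 0, -1920/169, -1904/169]] (rows listed top to bottom)

image of 1: 0
image of cos x: (5/13)cos x - (12/13)sin x
image of sin x: (12/13)cos x + (5/13)sin x
image of cos 2x: -(1904/169)cos 2x - (1920/169)sin 2x
image of sin 2x: (1920/169)cos 2x - (1904/169)sin 2x
each image's coordinates form column j of the matrix


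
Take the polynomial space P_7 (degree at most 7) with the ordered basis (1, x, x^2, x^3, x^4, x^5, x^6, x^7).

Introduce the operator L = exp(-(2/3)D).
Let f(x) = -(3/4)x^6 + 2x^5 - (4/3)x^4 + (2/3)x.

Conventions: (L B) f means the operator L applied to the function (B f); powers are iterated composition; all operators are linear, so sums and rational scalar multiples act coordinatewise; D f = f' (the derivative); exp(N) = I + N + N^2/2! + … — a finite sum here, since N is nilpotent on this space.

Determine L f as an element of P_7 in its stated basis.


the result is g(x) = -(3/4)x^6 + 5x^5 - 13x^4 + (152/9)x^3 - (316/27)x^2 + (130/27)x - 28/27

order-1 term: 3x^5 - (20/3)x^4 + (32/9)x^3 - 4/9
order-2 term: -5x^4 + (80/9)x^3 - (32/9)x^2
order-3 term: (40/9)x^3 - (160/27)x^2 + (128/81)x
order-4 term: -(20/9)x^2 + (160/81)x - 64/243
order-5 term: (16/27)x - 64/243
order-6 term: -16/243
the series for exp(-(2/3)D) f terminates at order 6
exp(-(2/3)D) f = -(3/4)x^6 + 5x^5 - 13x^4 + (152/9)x^3 - (316/27)x^2 + (130/27)x - 28/27


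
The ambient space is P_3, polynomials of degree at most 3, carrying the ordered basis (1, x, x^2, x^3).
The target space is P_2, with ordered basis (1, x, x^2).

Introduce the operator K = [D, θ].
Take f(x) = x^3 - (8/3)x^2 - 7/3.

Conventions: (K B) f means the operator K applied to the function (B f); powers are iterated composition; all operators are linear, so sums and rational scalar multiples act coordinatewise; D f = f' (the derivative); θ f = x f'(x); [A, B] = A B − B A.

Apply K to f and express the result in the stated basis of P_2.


θ f = 3x^3 - (16/3)x^2
D θ f = 9x^2 - (32/3)x
D f = 3x^2 - (16/3)x
θ D f = 6x^2 - (16/3)x
[D, θ] f = 3x^2 - (16/3)x

the result is g(x) = 3x^2 - (16/3)x


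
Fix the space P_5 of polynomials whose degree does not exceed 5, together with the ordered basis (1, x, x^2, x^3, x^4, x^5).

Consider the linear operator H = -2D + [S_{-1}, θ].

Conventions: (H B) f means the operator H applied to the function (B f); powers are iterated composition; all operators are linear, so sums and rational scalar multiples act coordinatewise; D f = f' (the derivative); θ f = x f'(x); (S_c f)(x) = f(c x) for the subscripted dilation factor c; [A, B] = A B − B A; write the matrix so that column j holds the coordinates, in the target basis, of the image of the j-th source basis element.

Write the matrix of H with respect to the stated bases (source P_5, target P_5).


image of 1: 0
image of x: -2
image of x^2: -4x
image of x^3: -6x^2
image of x^4: -8x^3
image of x^5: -10x^4
each image's coordinates form column j of the matrix

the matrix is [[0, -2, 0, 0, 0, 0]; [0, 0, -4, 0, 0, 0]; [0, 0, 0, -6, 0, 0]; [0, 0, 0, 0, -8, 0]; [0, 0, 0, 0, 0, -10]; [0, 0, 0, 0, 0, 0]] (rows listed top to bottom)
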